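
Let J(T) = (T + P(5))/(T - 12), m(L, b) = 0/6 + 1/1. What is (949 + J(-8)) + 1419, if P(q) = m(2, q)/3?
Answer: 142103/60 ≈ 2368.4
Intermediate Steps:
m(L, b) = 1 (m(L, b) = 0*(⅙) + 1*1 = 0 + 1 = 1)
P(q) = ⅓ (P(q) = 1/3 = 1*(⅓) = ⅓)
J(T) = (⅓ + T)/(-12 + T) (J(T) = (T + ⅓)/(T - 12) = (⅓ + T)/(-12 + T))
(949 + J(-8)) + 1419 = (949 + (⅓ - 8)/(-12 - 8)) + 1419 = (949 - 23/3/(-20)) + 1419 = (949 - 1/20*(-23/3)) + 1419 = (949 + 23/60) + 1419 = 56963/60 + 1419 = 142103/60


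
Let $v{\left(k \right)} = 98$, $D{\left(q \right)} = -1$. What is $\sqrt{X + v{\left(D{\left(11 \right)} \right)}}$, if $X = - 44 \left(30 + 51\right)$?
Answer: $i \sqrt{3466} \approx 58.873 i$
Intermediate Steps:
$X = -3564$ ($X = \left(-44\right) 81 = -3564$)
$\sqrt{X + v{\left(D{\left(11 \right)} \right)}} = \sqrt{-3564 + 98} = \sqrt{-3466} = i \sqrt{3466}$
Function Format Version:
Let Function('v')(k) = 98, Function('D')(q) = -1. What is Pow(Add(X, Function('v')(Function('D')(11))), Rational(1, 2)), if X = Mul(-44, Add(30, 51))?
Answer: Mul(I, Pow(3466, Rational(1, 2))) ≈ Mul(58.873, I)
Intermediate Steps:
X = -3564 (X = Mul(-44, 81) = -3564)
Pow(Add(X, Function('v')(Function('D')(11))), Rational(1, 2)) = Pow(Add(-3564, 98), Rational(1, 2)) = Pow(-3466, Rational(1, 2)) = Mul(I, Pow(3466, Rational(1, 2)))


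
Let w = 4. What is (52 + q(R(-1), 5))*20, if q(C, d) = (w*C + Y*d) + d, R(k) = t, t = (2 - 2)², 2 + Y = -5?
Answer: 440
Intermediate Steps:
Y = -7 (Y = -2 - 5 = -7)
t = 0 (t = 0² = 0)
R(k) = 0
q(C, d) = -6*d + 4*C (q(C, d) = (4*C - 7*d) + d = (-7*d + 4*C) + d = -6*d + 4*C)
(52 + q(R(-1), 5))*20 = (52 + (-6*5 + 4*0))*20 = (52 + (-30 + 0))*20 = (52 - 30)*20 = 22*20 = 440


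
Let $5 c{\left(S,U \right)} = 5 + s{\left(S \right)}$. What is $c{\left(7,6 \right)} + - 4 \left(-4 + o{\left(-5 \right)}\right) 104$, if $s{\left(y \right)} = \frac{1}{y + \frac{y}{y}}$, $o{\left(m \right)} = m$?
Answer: $\frac{149801}{40} \approx 3745.0$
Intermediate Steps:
$s{\left(y \right)} = \frac{1}{1 + y}$ ($s{\left(y \right)} = \frac{1}{y + 1} = \frac{1}{1 + y}$)
$c{\left(S,U \right)} = 1 + \frac{1}{5 \left(1 + S\right)}$ ($c{\left(S,U \right)} = \frac{5 + \frac{1}{1 + S}}{5} = 1 + \frac{1}{5 \left(1 + S\right)}$)
$c{\left(7,6 \right)} + - 4 \left(-4 + o{\left(-5 \right)}\right) 104 = \frac{\frac{6}{5} + 7}{1 + 7} + - 4 \left(-4 - 5\right) 104 = \frac{1}{8} \cdot \frac{41}{5} + \left(-4\right) \left(-9\right) 104 = \frac{1}{8} \cdot \frac{41}{5} + 36 \cdot 104 = \frac{41}{40} + 3744 = \frac{149801}{40}$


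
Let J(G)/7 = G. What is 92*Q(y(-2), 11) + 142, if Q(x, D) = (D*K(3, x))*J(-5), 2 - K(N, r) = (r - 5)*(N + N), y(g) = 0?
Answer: -1133298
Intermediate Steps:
J(G) = 7*G
K(N, r) = 2 - 2*N*(-5 + r) (K(N, r) = 2 - (r - 5)*(N + N) = 2 - (-5 + r)*2*N = 2 - 2*N*(-5 + r))
Q(x, D) = -35*D*(32 - 6*x) (Q(x, D) = (D*(2 + 10*3 - 2*3*x))*(7*(-5)) = (D*(2 + 30 - 6*x))*(-35) = (D*(32 - 6*x))*(-35) = -35*D*(32 - 6*x))
92*Q(y(-2), 11) + 142 = 92*(70*11*(-16 + 3*0)) + 142 = 92*(70*11*(-16 + 0)) + 142 = 92*(70*11*(-16)) + 142 = 92*(-12320) + 142 = -1133440 + 142 = -1133298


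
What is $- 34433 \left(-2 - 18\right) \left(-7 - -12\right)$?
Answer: $3443300$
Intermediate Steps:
$- 34433 \left(-2 - 18\right) \left(-7 - -12\right) = - 34433 \left(- 20 \left(-7 + \left(-21 + 33\right)\right)\right) = - 34433 \left(- 20 \left(-7 + 12\right)\right) = - 34433 \left(\left(-20\right) 5\right) = \left(-34433\right) \left(-100\right) = 3443300$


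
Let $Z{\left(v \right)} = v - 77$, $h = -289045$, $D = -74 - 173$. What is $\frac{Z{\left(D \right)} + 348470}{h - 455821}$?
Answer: $- \frac{174073}{372433} \approx -0.46739$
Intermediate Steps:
$D = -247$ ($D = -74 - 173 = -247$)
$Z{\left(v \right)} = -77 + v$ ($Z{\left(v \right)} = v - 77 = -77 + v$)
$\frac{Z{\left(D \right)} + 348470}{h - 455821} = \frac{\left(-77 - 247\right) + 348470}{-289045 - 455821} = \frac{-324 + 348470}{-744866} = 348146 \left(- \frac{1}{744866}\right) = - \frac{174073}{372433}$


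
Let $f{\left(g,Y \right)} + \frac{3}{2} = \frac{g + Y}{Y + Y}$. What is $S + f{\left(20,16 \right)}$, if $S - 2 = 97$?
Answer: $\frac{789}{8} \approx 98.625$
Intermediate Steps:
$S = 99$ ($S = 2 + 97 = 99$)
$f{\left(g,Y \right)} = - \frac{3}{2} + \frac{Y + g}{2 Y}$ ($f{\left(g,Y \right)} = - \frac{3}{2} + \frac{g + Y}{Y + Y} = - \frac{3}{2} + \frac{Y + g}{2 Y}$)
$S + f{\left(20,16 \right)} = 99 + \frac{\frac{1}{2} \cdot 20 - 16}{16} = 99 + \frac{10 - 16}{16} = 99 + \frac{1}{16} \left(-6\right) = 99 - \frac{3}{8} = \frac{789}{8}$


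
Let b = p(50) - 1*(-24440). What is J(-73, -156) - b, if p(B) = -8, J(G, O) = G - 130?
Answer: -24635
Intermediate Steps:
J(G, O) = -130 + G
b = 24432 (b = -8 - 1*(-24440) = -8 + 24440 = 24432)
J(-73, -156) - b = (-130 - 73) - 1*24432 = -203 - 24432 = -24635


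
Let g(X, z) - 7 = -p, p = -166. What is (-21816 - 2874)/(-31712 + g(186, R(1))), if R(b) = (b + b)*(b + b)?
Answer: 8230/10513 ≈ 0.78284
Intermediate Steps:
R(b) = 4*b**2 (R(b) = (2*b)*(2*b) = 4*b**2)
g(X, z) = 173 (g(X, z) = 7 - 1*(-166) = 7 + 166 = 173)
(-21816 - 2874)/(-31712 + g(186, R(1))) = (-21816 - 2874)/(-31712 + 173) = -24690/(-31539) = -24690*(-1/31539) = 8230/10513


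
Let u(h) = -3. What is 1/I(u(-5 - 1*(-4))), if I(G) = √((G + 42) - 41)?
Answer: -I*√2/2 ≈ -0.70711*I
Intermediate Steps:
I(G) = √(1 + G) (I(G) = √((42 + G) - 41) = √(1 + G))
1/I(u(-5 - 1*(-4))) = 1/(√(1 - 3)) = 1/(√(-2)) = 1/(I*√2) = -I*√2/2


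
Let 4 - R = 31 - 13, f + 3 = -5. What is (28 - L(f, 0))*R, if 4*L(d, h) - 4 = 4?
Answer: -364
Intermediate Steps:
f = -8 (f = -3 - 5 = -8)
L(d, h) = 2 (L(d, h) = 1 + (¼)*4 = 1 + 1 = 2)
R = -14 (R = 4 - (31 - 13) = 4 - 1*18 = 4 - 18 = -14)
(28 - L(f, 0))*R = (28 - 1*2)*(-14) = (28 - 2)*(-14) = 26*(-14) = -364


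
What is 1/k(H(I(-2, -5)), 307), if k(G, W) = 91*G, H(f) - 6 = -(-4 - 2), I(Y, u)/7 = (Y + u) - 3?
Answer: 1/1092 ≈ 0.00091575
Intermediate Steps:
I(Y, u) = -21 + 7*Y + 7*u (I(Y, u) = 7*((Y + u) - 3) = 7*(-3 + Y + u) = -21 + 7*Y + 7*u)
H(f) = 12 (H(f) = 6 - (-4 - 2) = 6 - 1*(-6) = 6 + 6 = 12)
1/k(H(I(-2, -5)), 307) = 1/(91*12) = 1/1092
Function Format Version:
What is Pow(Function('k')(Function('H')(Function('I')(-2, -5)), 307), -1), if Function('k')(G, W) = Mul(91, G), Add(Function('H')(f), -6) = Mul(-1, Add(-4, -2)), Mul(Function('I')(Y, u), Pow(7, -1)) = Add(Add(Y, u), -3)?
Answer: Rational(1, 1092) ≈ 0.00091575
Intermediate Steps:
Function('I')(Y, u) = Add(-21, Mul(7, Y), Mul(7, u)) (Function('I')(Y, u) = Mul(7, Add(Add(Y, u), -3)) = Mul(7, Add(-3, Y, u)) = Add(-21, Mul(7, Y), Mul(7, u)))
Function('H')(f) = 12 (Function('H')(f) = Add(6, Mul(-1, Add(-4, -2))) = Add(6, Mul(-1, -6)) = Add(6, 6) = 12)
Pow(Function('k')(Function('H')(Function('I')(-2, -5)), 307), -1) = Pow(Mul(91, 12), -1) = Pow(1092, -1) = Rational(1, 1092)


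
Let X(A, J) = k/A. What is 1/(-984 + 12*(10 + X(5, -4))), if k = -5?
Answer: -1/876 ≈ -0.0011416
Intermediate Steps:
X(A, J) = -5/A
1/(-984 + 12*(10 + X(5, -4))) = 1/(-984 + 12*(10 - 5/5)) = 1/(-984 + 12*(10 - 5*⅕)) = 1/(-984 + 12*(10 - 1)) = 1/(-984 + 12*9) = 1/(-984 + 108) = 1/(-876) = -1/876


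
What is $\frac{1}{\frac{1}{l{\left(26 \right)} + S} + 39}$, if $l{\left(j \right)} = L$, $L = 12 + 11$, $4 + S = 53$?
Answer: $\frac{72}{2809} \approx 0.025632$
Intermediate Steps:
$S = 49$ ($S = -4 + 53 = 49$)
$L = 23$
$l{\left(j \right)} = 23$
$\frac{1}{\frac{1}{l{\left(26 \right)} + S} + 39} = \frac{1}{\frac{1}{23 + 49} + 39} = \frac{1}{\frac{1}{72} + 39} = \frac{1}{\frac{2809}{72}} = \frac{72}{2809}$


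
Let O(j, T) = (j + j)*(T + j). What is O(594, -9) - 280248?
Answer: 414732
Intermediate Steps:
O(j, T) = 2*j*(T + j) (O(j, T) = (2*j)*(T + j) = 2*j*(T + j))
O(594, -9) - 280248 = 2*594*(-9 + 594) - 280248 = 2*594*585 - 280248 = 694980 - 280248 = 414732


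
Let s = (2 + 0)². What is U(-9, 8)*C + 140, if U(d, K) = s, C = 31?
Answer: 264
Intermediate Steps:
s = 4 (s = 2² = 4)
U(d, K) = 4
U(-9, 8)*C + 140 = 4*31 + 140 = 124 + 140 = 264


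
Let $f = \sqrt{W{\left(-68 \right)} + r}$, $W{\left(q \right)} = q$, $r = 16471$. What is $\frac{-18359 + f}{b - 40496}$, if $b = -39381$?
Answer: $\frac{18359}{79877} - \frac{\sqrt{16403}}{79877} \approx 0.22824$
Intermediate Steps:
$f = \sqrt{16403}$ ($f = \sqrt{-68 + 16471} = \sqrt{16403} \approx 128.07$)
$\frac{-18359 + f}{b - 40496} = \frac{-18359 + \sqrt{16403}}{-39381 - 40496} = \frac{-18359 + \sqrt{16403}}{-79877} = \left(-18359 + \sqrt{16403}\right) \left(- \frac{1}{79877}\right) = \frac{18359}{79877} - \frac{\sqrt{16403}}{79877}$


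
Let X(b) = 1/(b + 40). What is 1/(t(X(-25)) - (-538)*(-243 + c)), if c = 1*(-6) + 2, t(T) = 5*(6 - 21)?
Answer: -1/132961 ≈ -7.5210e-6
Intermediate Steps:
X(b) = 1/(40 + b)
t(T) = -75 (t(T) = 5*(-15) = -75)
c = -4 (c = -6 + 2 = -4)
1/(t(X(-25)) - (-538)*(-243 + c)) = 1/(-75 - (-538)*(-243 - 4)) = 1/(-75 - (-538)*(-247)) = 1/(-75 - 1*132886) = 1/(-75 - 132886) = 1/(-132961) = -1/132961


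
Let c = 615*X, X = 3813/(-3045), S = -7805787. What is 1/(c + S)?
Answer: -203/1584731094 ≈ -1.2810e-7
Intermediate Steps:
X = -1271/1015 (X = 3813*(-1/3045) = -1271/1015 ≈ -1.2522)
c = -156333/203 (c = 615*(-1271/1015) = -156333/203 ≈ -770.11)
1/(c + S) = 1/(-156333/203 - 7805787) = 1/(-1584731094/203) = -203/1584731094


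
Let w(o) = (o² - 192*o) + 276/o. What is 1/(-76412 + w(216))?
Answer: -18/1282081 ≈ -1.4040e-5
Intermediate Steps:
w(o) = o² - 192*o + 276/o
1/(-76412 + w(216)) = 1/(-76412 + (276 + 216²*(-192 + 216))/216) = 1/(-76412 + (276 + 46656*24)/216) = 1/(-76412 + (276 + 1119744)/216) = 1/(-76412 + (1/216)*1120020) = 1/(-76412 + 93335/18) = 1/(-1282081/18) = -18/1282081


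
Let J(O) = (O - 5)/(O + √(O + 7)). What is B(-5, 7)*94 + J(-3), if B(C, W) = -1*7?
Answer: -650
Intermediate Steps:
B(C, W) = -7
J(O) = (-5 + O)/(O + √(7 + O))
B(-5, 7)*94 + J(-3) = -7*94 + (-5 - 3)/(-3 + √(7 - 3)) = -658 - 8/(-3 + √4) = -658 - 8/(-3 + 2) = -658 - 8/(-1) = -658 - 1*(-8) = -658 + 8 = -650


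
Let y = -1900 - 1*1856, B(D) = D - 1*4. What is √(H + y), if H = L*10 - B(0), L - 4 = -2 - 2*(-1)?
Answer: 8*I*√58 ≈ 60.926*I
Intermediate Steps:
B(D) = -4 + D (B(D) = D - 4 = -4 + D)
L = 4 (L = 4 + (-2 - 2*(-1)) = 4 + (-2 + 2) = 4 + 0 = 4)
y = -3756 (y = -1900 - 1856 = -3756)
H = 44 (H = 4*10 - (-4 + 0) = 40 - 1*(-4) = 40 + 4 = 44)
√(H + y) = √(44 - 3756) = √(-3712) = 8*I*√58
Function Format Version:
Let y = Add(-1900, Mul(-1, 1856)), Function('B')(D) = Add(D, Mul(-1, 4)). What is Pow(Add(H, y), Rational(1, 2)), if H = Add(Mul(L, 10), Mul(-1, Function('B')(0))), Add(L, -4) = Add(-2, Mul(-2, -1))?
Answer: Mul(8, I, Pow(58, Rational(1, 2))) ≈ Mul(60.926, I)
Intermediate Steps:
Function('B')(D) = Add(-4, D) (Function('B')(D) = Add(D, -4) = Add(-4, D))
L = 4 (L = Add(4, Add(-2, Mul(-2, -1))) = Add(4, Add(-2, 2)) = Add(4, 0) = 4)
y = -3756 (y = Add(-1900, -1856) = -3756)
H = 44 (H = Add(Mul(4, 10), Mul(-1, Add(-4, 0))) = Add(40, Mul(-1, -4)) = Add(40, 4) = 44)
Pow(Add(H, y), Rational(1, 2)) = Pow(Add(44, -3756), Rational(1, 2)) = Pow(-3712, Rational(1, 2)) = Mul(8, I, Pow(58, Rational(1, 2)))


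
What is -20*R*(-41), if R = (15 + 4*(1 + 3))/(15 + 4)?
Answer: 25420/19 ≈ 1337.9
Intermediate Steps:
R = 31/19 (R = (15 + 4*4)/19 = (15 + 16)*(1/19) = 31*(1/19) = 31/19 ≈ 1.6316)
-20*R*(-41) = -20*31/19*(-41) = -620/19*(-41) = 25420/19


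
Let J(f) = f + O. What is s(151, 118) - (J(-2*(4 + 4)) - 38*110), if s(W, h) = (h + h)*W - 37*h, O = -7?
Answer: 35473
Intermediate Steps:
s(W, h) = -37*h + 2*W*h (s(W, h) = (2*h)*W - 37*h = 2*W*h - 37*h = -37*h + 2*W*h)
J(f) = -7 + f (J(f) = f - 7 = -7 + f)
s(151, 118) - (J(-2*(4 + 4)) - 38*110) = 118*(-37 + 2*151) - ((-7 - 2*(4 + 4)) - 38*110) = 118*(-37 + 302) - ((-7 - 2*8) - 4180) = 118*265 - ((-7 - 16) - 4180) = 31270 - (-23 - 4180) = 31270 - 1*(-4203) = 31270 + 4203 = 35473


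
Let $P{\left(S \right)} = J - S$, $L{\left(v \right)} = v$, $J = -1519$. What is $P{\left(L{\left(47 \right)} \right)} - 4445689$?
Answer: $-4447255$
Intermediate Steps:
$P{\left(S \right)} = -1519 - S$
$P{\left(L{\left(47 \right)} \right)} - 4445689 = \left(-1519 - 47\right) - 4445689 = -1566 - 4445689 = -4447255$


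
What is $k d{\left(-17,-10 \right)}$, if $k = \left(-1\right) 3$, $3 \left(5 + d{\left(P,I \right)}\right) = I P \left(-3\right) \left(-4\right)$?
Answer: $-2025$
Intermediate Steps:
$d{\left(P,I \right)} = -5 + 4 I P$ ($d{\left(P,I \right)} = -5 + \frac{I P \left(-3\right) \left(-4\right)}{3} = -5 + \frac{- 3 I P \left(-4\right)}{3} = -5 + \frac{12 I P}{3} = -5 + 4 I P$)
$k = -3$
$k d{\left(-17,-10 \right)} = - 3 \left(-5 + 4 \left(-10\right) \left(-17\right)\right) = - 3 \left(-5 + 680\right) = \left(-3\right) 675 = -2025$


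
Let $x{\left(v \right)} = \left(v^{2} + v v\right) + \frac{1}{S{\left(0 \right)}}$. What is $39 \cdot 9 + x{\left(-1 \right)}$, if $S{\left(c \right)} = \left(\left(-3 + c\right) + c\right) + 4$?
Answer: $354$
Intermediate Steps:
$S{\left(c \right)} = 1 + 2 c$ ($S{\left(c \right)} = \left(-3 + 2 c\right) + 4 = 1 + 2 c$)
$x{\left(v \right)} = 1 + 2 v^{2}$ ($x{\left(v \right)} = \left(v^{2} + v v\right) + \frac{1}{1 + 2 \cdot 0} = \left(v^{2} + v^{2}\right) + \frac{1}{1 + 0} = 2 v^{2} + 1^{-1} = 2 v^{2} + 1 = 1 + 2 v^{2}$)
$39 \cdot 9 + x{\left(-1 \right)} = 39 \cdot 9 + \left(1 + 2 \left(-1\right)^{2}\right) = 351 + \left(1 + 2 \cdot 1\right) = 351 + \left(1 + 2\right) = 351 + 3 = 354$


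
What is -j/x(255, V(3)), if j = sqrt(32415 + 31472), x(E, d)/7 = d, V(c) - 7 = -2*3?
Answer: -sqrt(63887)/7 ≈ -36.108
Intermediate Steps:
V(c) = 1 (V(c) = 7 - 2*3 = 7 - 6 = 1)
x(E, d) = 7*d
j = sqrt(63887) ≈ 252.76
-j/x(255, V(3)) = -sqrt(63887)/(7*1) = -sqrt(63887)/7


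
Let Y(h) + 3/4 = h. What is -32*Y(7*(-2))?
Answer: 472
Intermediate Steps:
Y(h) = -3/4 + h
-32*Y(7*(-2)) = -32*(-3/4 + 7*(-2)) = -32*(-3/4 - 14) = -32*(-59/4) = 472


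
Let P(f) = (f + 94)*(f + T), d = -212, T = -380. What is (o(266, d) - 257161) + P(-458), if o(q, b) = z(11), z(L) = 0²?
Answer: 47871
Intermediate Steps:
z(L) = 0
P(f) = (-380 + f)*(94 + f) (P(f) = (f + 94)*(f - 380) = (94 + f)*(-380 + f) = (-380 + f)*(94 + f))
o(q, b) = 0
(o(266, d) - 257161) + P(-458) = (0 - 257161) + (-35720 + (-458)² - 286*(-458)) = -257161 + (-35720 + 209764 + 130988) = -257161 + 305032 = 47871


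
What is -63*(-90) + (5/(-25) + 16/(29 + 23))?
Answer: 368557/65 ≈ 5670.1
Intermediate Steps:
-63*(-90) + (5/(-25) + 16/(29 + 23)) = 5670 + (5*(-1/25) + 16/52) = 5670 + (-⅕ + 16*(1/52)) = 5670 + (-⅕ + 4/13) = 5670 + 7/65 = 368557/65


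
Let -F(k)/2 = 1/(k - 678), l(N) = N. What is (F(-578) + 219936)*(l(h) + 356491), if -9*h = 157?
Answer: 221562267330979/2826 ≈ 7.8401e+10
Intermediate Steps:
h = -157/9 (h = -⅑*157 = -157/9 ≈ -17.444)
F(k) = -2/(-678 + k) (F(k) = -2/(k - 678) = -2/(-678 + k))
(F(-578) + 219936)*(l(h) + 356491) = (-2/(-678 - 578) + 219936)*(-157/9 + 356491) = (-2/(-1256) + 219936)*(3208262/9) = (-2*(-1/1256) + 219936)*(3208262/9) = (1/628 + 219936)*(3208262/9) = (138119809/628)*(3208262/9) = 221562267330979/2826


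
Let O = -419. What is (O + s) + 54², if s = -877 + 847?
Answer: 2467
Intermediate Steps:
s = -30
(O + s) + 54² = (-419 - 30) + 54² = -449 + 2916 = 2467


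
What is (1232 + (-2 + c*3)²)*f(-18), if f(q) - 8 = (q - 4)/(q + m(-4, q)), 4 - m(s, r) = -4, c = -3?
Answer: 69003/5 ≈ 13801.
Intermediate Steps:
m(s, r) = 8 (m(s, r) = 4 - 1*(-4) = 4 + 4 = 8)
f(q) = 8 + (-4 + q)/(8 + q) (f(q) = 8 + (q - 4)/(q + 8) = 8 + (-4 + q)/(8 + q))
(1232 + (-2 + c*3)²)*f(-18) = (1232 + (-2 - 3*3)²)*(3*(20 + 3*(-18))/(8 - 18)) = (1232 + (-2 - 9)²)*(3*(20 - 54)/(-10)) = (1232 + (-11)²)*(3*(-⅒)*(-34)) = (1232 + 121)*(51/5) = 1353*(51/5) = 69003/5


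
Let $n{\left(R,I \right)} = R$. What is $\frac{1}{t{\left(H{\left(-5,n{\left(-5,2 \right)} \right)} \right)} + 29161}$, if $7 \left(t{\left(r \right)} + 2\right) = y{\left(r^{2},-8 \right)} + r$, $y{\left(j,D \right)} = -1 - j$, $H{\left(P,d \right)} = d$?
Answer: $\frac{7}{204082} \approx 3.43 \cdot 10^{-5}$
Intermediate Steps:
$t{\left(r \right)} = - \frac{15}{7} - \frac{r^{2}}{7} + \frac{r}{7}$ ($t{\left(r \right)} = -2 + \frac{\left(-1 - r^{2}\right) + r}{7} = -2 + \frac{-1 + r - r^{2}}{7} = -2 - \left(\frac{1}{7} - \frac{r}{7} + \frac{r^{2}}{7}\right) = - \frac{15}{7} - \frac{r^{2}}{7} + \frac{r}{7}$)
$\frac{1}{t{\left(H{\left(-5,n{\left(-5,2 \right)} \right)} \right)} + 29161} = \frac{1}{\left(- \frac{15}{7} - \frac{\left(-5\right)^{2}}{7} + \frac{1}{7} \left(-5\right)\right) + 29161} = \frac{1}{\left(- \frac{15}{7} - \frac{25}{7} - \frac{5}{7}\right) + 29161} = \frac{1}{- \frac{45}{7} + 29161} = \frac{1}{\frac{204082}{7}} = \frac{7}{204082}$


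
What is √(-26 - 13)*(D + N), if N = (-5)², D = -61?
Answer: -36*I*√39 ≈ -224.82*I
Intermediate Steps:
N = 25
√(-26 - 13)*(D + N) = √(-26 - 13)*(-61 + 25) = √(-39)*(-36) = (I*√39)*(-36) = -36*I*√39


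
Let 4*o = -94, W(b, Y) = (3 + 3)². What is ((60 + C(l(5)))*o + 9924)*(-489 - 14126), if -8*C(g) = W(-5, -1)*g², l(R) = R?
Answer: -652282065/4 ≈ -1.6307e+8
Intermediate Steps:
W(b, Y) = 36 (W(b, Y) = 6² = 36)
C(g) = -9*g²/2
o = -47/2 (o = (¼)*(-94) = -47/2 ≈ -23.500)
((60 + C(l(5)))*o + 9924)*(-489 - 14126) = ((60 - 9/2*5²)*(-47/2) + 9924)*(-489 - 14126) = ((60 - 9/2*25)*(-47/2) + 9924)*(-14615) = ((60 - 225/2)*(-47/2) + 9924)*(-14615) = (-105/2*(-47/2) + 9924)*(-14615) = (4935/4 + 9924)*(-14615) = (44631/4)*(-14615) = -652282065/4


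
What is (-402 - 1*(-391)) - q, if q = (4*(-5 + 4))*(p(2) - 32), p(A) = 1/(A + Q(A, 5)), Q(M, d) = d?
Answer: -969/7 ≈ -138.43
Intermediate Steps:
p(A) = 1/(5 + A) (p(A) = 1/(A + 5) = 1/(5 + A))
q = 892/7 (q = (4*(-5 + 4))*(1/(5 + 2) - 32) = (4*(-1))*(1/7 - 32) = -4*(1/7 - 32) = -4*(-223/7) = 892/7 ≈ 127.43)
(-402 - 1*(-391)) - q = (-402 - 1*(-391)) - 1*892/7 = (-402 + 391) - 892/7 = -11 - 892/7 = -969/7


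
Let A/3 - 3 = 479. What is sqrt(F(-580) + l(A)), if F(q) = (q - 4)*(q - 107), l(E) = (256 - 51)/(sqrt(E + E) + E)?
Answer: sqrt(1160293946 + 1604832*sqrt(723))/(2*sqrt(723 + sqrt(723))) ≈ 633.41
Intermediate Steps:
A = 1446 (A = 9 + 3*479 = 9 + 1437 = 1446)
l(E) = 205/(E + sqrt(2)*sqrt(E)) (l(E) = 205/(sqrt(2*E) + E) = 205/(sqrt(2)*sqrt(E) + E) = 205/(E + sqrt(2)*sqrt(E)))
F(q) = (-107 + q)*(-4 + q) (F(q) = (-4 + q)*(-107 + q) = (-107 + q)*(-4 + q))
sqrt(F(-580) + l(A)) = sqrt((428 + (-580)**2 - 111*(-580)) + 205/(1446 + sqrt(2)*sqrt(1446))) = sqrt((428 + 336400 + 64380) + 205/(1446 + 2*sqrt(723))) = sqrt(401208 + 205/(1446 + 2*sqrt(723)))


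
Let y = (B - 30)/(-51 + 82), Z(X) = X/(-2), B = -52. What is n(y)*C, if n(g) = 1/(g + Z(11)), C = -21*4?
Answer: 5208/505 ≈ 10.313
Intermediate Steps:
C = -84
Z(X) = -X/2 (Z(X) = X*(-1/2) = -X/2)
y = -82/31 (y = (-52 - 30)/(-51 + 82) = -82/31 ≈ -2.6452)
n(g) = 1/(-11/2 + g) (n(g) = 1/(g - 1/2*11) = 1/(g - 11/2) = 1/(-11/2 + g))
n(y)*C = (2/(-11 + 2*(-82/31)))*(-84) = (2/(-11 - 164/31))*(-84) = (2/(-505/31))*(-84) = (2*(-31/505))*(-84) = -62/505*(-84) = 5208/505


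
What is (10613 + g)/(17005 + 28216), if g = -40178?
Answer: -29565/45221 ≈ -0.65379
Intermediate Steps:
(10613 + g)/(17005 + 28216) = (10613 - 40178)/(17005 + 28216) = -29565/45221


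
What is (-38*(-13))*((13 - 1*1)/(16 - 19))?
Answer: -1976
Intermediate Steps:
(-38*(-13))*((13 - 1*1)/(16 - 19)) = 494*((13 - 1)/(-3)) = 494*(12*(-⅓)) = 494*(-4) = -1976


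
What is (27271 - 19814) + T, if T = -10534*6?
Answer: -55747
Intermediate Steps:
T = -63204
(27271 - 19814) + T = (27271 - 19814) - 63204 = 7457 - 63204 = -55747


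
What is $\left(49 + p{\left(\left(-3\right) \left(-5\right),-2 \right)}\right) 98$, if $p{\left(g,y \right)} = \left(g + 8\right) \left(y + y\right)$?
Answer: $-4214$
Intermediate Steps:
$p{\left(g,y \right)} = 2 y \left(8 + g\right)$ ($p{\left(g,y \right)} = \left(8 + g\right) 2 y = 2 y \left(8 + g\right)$)
$\left(49 + p{\left(\left(-3\right) \left(-5\right),-2 \right)}\right) 98 = \left(49 + 2 \left(-2\right) \left(8 - -15\right)\right) 98 = \left(49 + 2 \left(-2\right) \left(8 + 15\right)\right) 98 = \left(49 + 2 \left(-2\right) 23\right) 98 = \left(49 - 92\right) 98 = \left(-43\right) 98 = -4214$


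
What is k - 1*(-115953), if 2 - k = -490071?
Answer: 606026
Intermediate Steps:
k = 490073 (k = 2 - 1*(-490071) = 2 + 490071 = 490073)
k - 1*(-115953) = 490073 - 1*(-115953) = 490073 + 115953 = 606026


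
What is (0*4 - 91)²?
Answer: 8281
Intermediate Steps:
(0*4 - 91)² = (0 - 91)² = (-91)² = 8281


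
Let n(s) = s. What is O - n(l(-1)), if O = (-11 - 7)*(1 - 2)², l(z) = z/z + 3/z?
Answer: -16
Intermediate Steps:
l(z) = 1 + 3/z
O = -18 (O = -18*(-1)² = -18*1 = -18)
O - n(l(-1)) = -18 - (3 - 1)/(-1) = -18 - (-1)*2 = -18 - 1*(-2) = -18 + 2 = -16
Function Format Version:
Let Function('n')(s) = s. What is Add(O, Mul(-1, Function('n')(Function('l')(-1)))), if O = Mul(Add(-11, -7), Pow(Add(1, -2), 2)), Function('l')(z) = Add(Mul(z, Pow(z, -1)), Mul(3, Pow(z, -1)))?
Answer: -16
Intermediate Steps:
Function('l')(z) = Add(1, Mul(3, Pow(z, -1)))
O = -18 (O = Mul(-18, Pow(-1, 2)) = Mul(-18, 1) = -18)
Add(O, Mul(-1, Function('n')(Function('l')(-1)))) = Add(-18, Mul(-1, Mul(Pow(-1, -1), Add(3, -1)))) = Add(-18, Mul(-1, Mul(-1, 2))) = Add(-18, Mul(-1, -2)) = Add(-18, 2) = -16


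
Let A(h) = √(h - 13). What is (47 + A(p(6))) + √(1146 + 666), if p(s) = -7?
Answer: 47 + 2*√453 + 2*I*√5 ≈ 89.568 + 4.4721*I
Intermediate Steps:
A(h) = √(-13 + h)
(47 + A(p(6))) + √(1146 + 666) = (47 + √(-13 - 7)) + √(1146 + 666) = (47 + √(-20)) + √1812 = (47 + 2*I*√5) + 2*√453 = 47 + 2*√453 + 2*I*√5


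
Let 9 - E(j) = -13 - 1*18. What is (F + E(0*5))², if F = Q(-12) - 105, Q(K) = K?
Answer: 5929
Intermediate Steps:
E(j) = 40 (E(j) = 9 - (-13 - 1*18) = 9 - (-13 - 18) = 9 - 1*(-31) = 9 + 31 = 40)
F = -117 (F = -12 - 105 = -117)
(F + E(0*5))² = (-117 + 40)² = (-77)² = 5929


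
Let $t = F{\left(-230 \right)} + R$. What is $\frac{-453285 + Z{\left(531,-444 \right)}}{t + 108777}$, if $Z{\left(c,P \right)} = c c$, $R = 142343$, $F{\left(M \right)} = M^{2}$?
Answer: $- \frac{4759}{8445} \approx -0.56353$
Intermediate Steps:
$t = 195243$ ($t = \left(-230\right)^{2} + 142343 = 52900 + 142343 = 195243$)
$Z{\left(c,P \right)} = c^{2}$
$\frac{-453285 + Z{\left(531,-444 \right)}}{t + 108777} = \frac{-453285 + 531^{2}}{195243 + 108777} = \frac{-453285 + 281961}{304020} = \left(-171324\right) \frac{1}{304020} = - \frac{4759}{8445}$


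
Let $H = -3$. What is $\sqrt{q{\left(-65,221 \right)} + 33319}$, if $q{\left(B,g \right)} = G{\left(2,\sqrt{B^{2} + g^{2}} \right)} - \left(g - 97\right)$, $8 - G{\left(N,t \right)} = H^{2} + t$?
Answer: $\sqrt{33194 - 13 \sqrt{314}} \approx 181.56$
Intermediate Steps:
$G{\left(N,t \right)} = -1 - t$ ($G{\left(N,t \right)} = 8 - \left(\left(-3\right)^{2} + t\right) = 8 - \left(9 + t\right) = -1 - t$)
$q{\left(B,g \right)} = 96 - g - \sqrt{B^{2} + g^{2}}$ ($q{\left(B,g \right)} = \left(-1 - \sqrt{B^{2} + g^{2}}\right) - \left(g - 97\right) = \left(-1 - \sqrt{B^{2} + g^{2}}\right) - \left(-97 + g\right) = 96 - g - \sqrt{B^{2} + g^{2}}$)
$\sqrt{q{\left(-65,221 \right)} + 33319} = \sqrt{\left(96 - 221 - \sqrt{\left(-65\right)^{2} + 221^{2}}\right) + 33319} = \sqrt{\left(96 - 221 - \sqrt{4225 + 48841}\right) + 33319} = \sqrt{\left(96 - 221 - \sqrt{53066}\right) + 33319} = \sqrt{\left(96 - 221 - 13 \sqrt{314}\right) + 33319} = \sqrt{\left(-125 - 13 \sqrt{314}\right) + 33319} = \sqrt{33194 - 13 \sqrt{314}}$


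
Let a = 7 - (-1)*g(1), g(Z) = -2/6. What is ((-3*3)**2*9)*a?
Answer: 4860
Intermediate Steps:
g(Z) = -1/3 (g(Z) = -2*1/6 = -1/3)
a = 20/3 (a = 7 - (-1)*(-1)/3 = 7 - 1*1/3 = 7 - 1/3 = 20/3 ≈ 6.6667)
((-3*3)**2*9)*a = ((-3*3)**2*9)*(20/3) = ((-9)**2*9)*(20/3) = (81*9)*(20/3) = 729*(20/3) = 4860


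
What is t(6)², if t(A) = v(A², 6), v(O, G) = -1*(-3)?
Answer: 9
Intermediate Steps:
v(O, G) = 3
t(A) = 3
t(6)² = 3² = 9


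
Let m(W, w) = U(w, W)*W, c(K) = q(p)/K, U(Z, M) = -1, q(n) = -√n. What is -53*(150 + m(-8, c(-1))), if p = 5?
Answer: -8374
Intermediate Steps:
c(K) = -√5/K (c(K) = (-√5)/K = -√5/K)
m(W, w) = -W
-53*(150 + m(-8, c(-1))) = -53*(150 - 1*(-8)) = -53*(150 + 8) = -53*158 = -8374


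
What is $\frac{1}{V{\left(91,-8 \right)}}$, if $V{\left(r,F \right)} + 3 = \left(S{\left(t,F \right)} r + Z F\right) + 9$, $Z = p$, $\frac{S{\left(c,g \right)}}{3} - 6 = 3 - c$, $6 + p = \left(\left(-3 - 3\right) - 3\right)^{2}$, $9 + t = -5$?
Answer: $\frac{1}{5685} \approx 0.0001759$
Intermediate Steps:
$t = -14$ ($t = -9 - 5 = -14$)
$p = 75$ ($p = -6 + \left(\left(-3 - 3\right) - 3\right)^{2} = -6 + \left(-6 - 3\right)^{2} = -6 + \left(-9\right)^{2} = -6 + 81 = 75$)
$S{\left(c,g \right)} = 27 - 3 c$ ($S{\left(c,g \right)} = 18 + 3 \left(3 - c\right) = 18 - \left(-9 + 3 c\right) = 27 - 3 c$)
$Z = 75$
$V{\left(r,F \right)} = 6 + 69 r + 75 F$ ($V{\left(r,F \right)} = -3 + \left(\left(\left(27 - -42\right) r + 75 F\right) + 9\right) = -3 + \left(\left(\left(27 + 42\right) r + 75 F\right) + 9\right) = -3 + \left(\left(69 r + 75 F\right) + 9\right) = -3 + \left(9 + 69 r + 75 F\right) = 6 + 69 r + 75 F$)
$\frac{1}{V{\left(91,-8 \right)}} = \frac{1}{6 + 69 \cdot 91 + 75 \left(-8\right)} = \frac{1}{6 + 6279 - 600} = \frac{1}{5685}$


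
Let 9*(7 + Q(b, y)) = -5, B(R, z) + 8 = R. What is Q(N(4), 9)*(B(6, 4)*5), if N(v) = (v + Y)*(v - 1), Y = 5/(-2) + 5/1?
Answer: 680/9 ≈ 75.556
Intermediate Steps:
B(R, z) = -8 + R
Y = 5/2 (Y = 5*(-1/2) + 5*1 = -5/2 + 5 = 5/2 ≈ 2.5000)
N(v) = (-1 + v)*(5/2 + v) (N(v) = (v + 5/2)*(v - 1) = (5/2 + v)*(-1 + v) = (-1 + v)*(5/2 + v))
Q(b, y) = -68/9 (Q(b, y) = -7 + (1/9)*(-5) = -7 - 5/9 = -68/9)
Q(N(4), 9)*(B(6, 4)*5) = -68*(-8 + 6)*5/9 = -(-136)*5/9 = -68/9*(-10) = 680/9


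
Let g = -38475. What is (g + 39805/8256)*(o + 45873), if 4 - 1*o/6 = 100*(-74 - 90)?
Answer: -15276713529705/2752 ≈ -5.5511e+9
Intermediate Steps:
o = 98424 (o = 24 - 600*(-74 - 90) = 24 - 600*(-164) = 24 - 6*(-16400) = 24 + 98400 = 98424)
(g + 39805/8256)*(o + 45873) = (-38475 + 39805/8256)*(98424 + 45873) = (-38475 + 39805*(1/8256))*144297 = (-38475 + 39805/8256)*144297 = -317609795/8256*144297 = -15276713529705/2752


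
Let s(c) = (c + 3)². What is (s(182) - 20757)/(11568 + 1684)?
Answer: 3367/3313 ≈ 1.0163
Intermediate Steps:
s(c) = (3 + c)²
(s(182) - 20757)/(11568 + 1684) = ((3 + 182)² - 20757)/(11568 + 1684) = (185² - 20757)/13252 = (34225 - 20757)*(1/13252) = 13468*(1/13252) = 3367/3313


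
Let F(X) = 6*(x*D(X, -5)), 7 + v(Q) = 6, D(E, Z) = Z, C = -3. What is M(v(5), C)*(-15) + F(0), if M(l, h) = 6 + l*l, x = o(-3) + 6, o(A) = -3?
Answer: -195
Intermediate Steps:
v(Q) = -1 (v(Q) = -7 + 6 = -1)
x = 3 (x = -3 + 6 = 3)
M(l, h) = 6 + l²
F(X) = -90 (F(X) = 6*(3*(-5)) = 6*(-15) = -90)
M(v(5), C)*(-15) + F(0) = (6 + (-1)²)*(-15) - 90 = (6 + 1)*(-15) - 90 = 7*(-15) - 90 = -105 - 90 = -195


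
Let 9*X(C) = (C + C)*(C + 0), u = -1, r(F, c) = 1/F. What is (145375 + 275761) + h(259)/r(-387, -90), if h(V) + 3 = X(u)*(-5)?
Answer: 422727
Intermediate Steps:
X(C) = 2*C**2/9 (X(C) = ((C + C)*(C + 0))/9 = ((2*C)*C)/9 = (2*C**2)/9 = 2*C**2/9)
h(V) = -37/9 (h(V) = -3 + ((2/9)*(-1)**2)*(-5) = -3 + ((2/9)*1)*(-5) = -3 + (2/9)*(-5) = -3 - 10/9 = -37/9)
(145375 + 275761) + h(259)/r(-387, -90) = (145375 + 275761) - 37/(9*(1/(-387))) = 421136 - 37/(9*(-1/387)) = 421136 - 37/9*(-387) = 421136 + 1591 = 422727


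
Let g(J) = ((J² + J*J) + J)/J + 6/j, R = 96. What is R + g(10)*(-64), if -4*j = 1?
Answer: 288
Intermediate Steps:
j = -¼ (j = -¼*1 = -¼ ≈ -0.25000)
g(J) = -24 + (J + 2*J²)/J (g(J) = ((J² + J*J) + J)/J + 6/(-¼) = ((J² + J²) + J)/J + 6*(-4) = (2*J² + J)/J - 24 = (J + 2*J²)/J - 24 = -24 + (J + 2*J²)/J)
R + g(10)*(-64) = 96 + (-23 + 2*10)*(-64) = 96 + (-23 + 20)*(-64) = 96 - 3*(-64) = 96 + 192 = 288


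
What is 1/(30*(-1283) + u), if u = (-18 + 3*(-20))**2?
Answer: -1/32406 ≈ -3.0859e-5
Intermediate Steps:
u = 6084 (u = (-18 - 60)**2 = (-78)**2 = 6084)
1/(30*(-1283) + u) = 1/(30*(-1283) + 6084) = 1/(-38490 + 6084) = 1/(-32406) = -1/32406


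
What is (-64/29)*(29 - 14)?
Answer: -960/29 ≈ -33.103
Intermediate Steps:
(-64/29)*(29 - 14) = -64*1/29*15 = -64/29*15 = -960/29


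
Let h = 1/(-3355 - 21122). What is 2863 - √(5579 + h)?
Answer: 2863 - √3342510143814/24477 ≈ 2788.3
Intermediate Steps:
h = -1/24477 (h = 1/(-24477) = -1/24477 ≈ -4.0855e-5)
2863 - √(5579 + h) = 2863 - √(5579 - 1/24477) = 2863 - √(136557182/24477) = 2863 - √3342510143814/24477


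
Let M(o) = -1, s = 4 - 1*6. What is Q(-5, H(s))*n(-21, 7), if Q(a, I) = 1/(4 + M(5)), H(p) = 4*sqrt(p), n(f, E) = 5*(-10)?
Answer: -50/3 ≈ -16.667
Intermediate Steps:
s = -2 (s = 4 - 6 = -2)
n(f, E) = -50
Q(a, I) = 1/3 (Q(a, I) = 1/(4 - 1) = 1/3)
Q(-5, H(s))*n(-21, 7) = (1/3)*(-50) = -50/3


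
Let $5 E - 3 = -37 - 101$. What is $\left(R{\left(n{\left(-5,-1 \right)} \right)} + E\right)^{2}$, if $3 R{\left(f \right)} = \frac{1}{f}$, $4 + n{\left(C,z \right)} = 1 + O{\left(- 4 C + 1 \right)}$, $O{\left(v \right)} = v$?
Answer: $\frac{2122849}{2916} \approx 728.0$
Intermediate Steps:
$E = -27$ ($E = \frac{3}{5} + \frac{-37 - 101}{5} = \frac{3}{5} + \frac{1}{5} \left(-138\right) = \frac{3}{5} - \frac{138}{5} = -27$)
$n{\left(C,z \right)} = -2 - 4 C$ ($n{\left(C,z \right)} = -4 + \left(1 - \left(-1 + 4 C\right)\right) = -4 - \left(-2 + 4 C\right) = -2 - 4 C$)
$R{\left(f \right)} = \frac{1}{3 f}$
$\left(R{\left(n{\left(-5,-1 \right)} \right)} + E\right)^{2} = \left(\frac{1}{3 \left(-2 - -20\right)} - 27\right)^{2} = \left(\frac{1}{3 \left(-2 + 20\right)} - 27\right)^{2} = \left(\frac{1}{3 \cdot 18} - 27\right)^{2} = \left(\frac{1}{3} \cdot \frac{1}{18} - 27\right)^{2} = \left(\frac{1}{54} - 27\right)^{2} = \left(- \frac{1457}{54}\right)^{2} = \frac{2122849}{2916}$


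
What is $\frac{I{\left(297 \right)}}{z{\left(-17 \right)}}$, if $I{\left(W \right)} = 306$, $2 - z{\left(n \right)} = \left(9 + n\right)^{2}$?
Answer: $- \frac{153}{31} \approx -4.9355$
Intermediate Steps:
$z{\left(n \right)} = 2 - \left(9 + n\right)^{2}$
$\frac{I{\left(297 \right)}}{z{\left(-17 \right)}} = \frac{306}{2 - \left(9 - 17\right)^{2}} = \frac{306}{2 - \left(-8\right)^{2}} = \frac{306}{2 - 64} = \frac{306}{-62} = 306 \left(- \frac{1}{62}\right) = - \frac{153}{31}$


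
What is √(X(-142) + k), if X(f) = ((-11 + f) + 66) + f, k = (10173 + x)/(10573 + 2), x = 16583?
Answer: I*√112561193/705 ≈ 15.049*I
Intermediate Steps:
k = 26756/10575 (k = (10173 + 16583)/(10573 + 2) = 26756/10575 ≈ 2.5301)
X(f) = 55 + 2*f (X(f) = (55 + f) + f = 55 + 2*f)
√(X(-142) + k) = √((55 + 2*(-142)) + 26756/10575) = √((55 - 284) + 26756/10575) = √(-229 + 26756/10575) = √(-2394919/10575) = I*√112561193/705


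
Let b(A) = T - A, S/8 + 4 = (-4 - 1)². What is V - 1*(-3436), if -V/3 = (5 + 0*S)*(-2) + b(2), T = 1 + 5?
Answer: 3454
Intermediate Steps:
T = 6
S = 168 (S = -32 + 8*(-4 - 1)² = -32 + 8*(-5)² = -32 + 8*25 = -32 + 200 = 168)
b(A) = 6 - A
V = 18 (V = -3*((5 + 0*168)*(-2) + (6 - 1*2)) = -3*((5 + 0)*(-2) + (6 - 2)) = -3*(5*(-2) + 4) = -3*(-10 + 4) = -3*(-6) = 18)
V - 1*(-3436) = 18 - 1*(-3436) = 18 + 3436 = 3454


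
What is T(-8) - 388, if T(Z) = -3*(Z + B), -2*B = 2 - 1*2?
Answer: -364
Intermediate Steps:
B = 0 (B = -(2 - 1*2)/2 = -(2 - 2)/2 = -½*0 = 0)
T(Z) = -3*Z (T(Z) = -3*(Z + 0) = -3*Z)
T(-8) - 388 = -3*(-8) - 388 = 24 - 388 = -364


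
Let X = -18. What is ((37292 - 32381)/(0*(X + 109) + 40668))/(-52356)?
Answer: -1637/709737936 ≈ -2.3065e-6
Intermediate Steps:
((37292 - 32381)/(0*(X + 109) + 40668))/(-52356) = ((37292 - 32381)/(0*(-18 + 109) + 40668))/(-52356) = (4911/(0*91 + 40668))*(-1/52356) = (4911/(0 + 40668))*(-1/52356) = (4911/40668)*(-1/52356) = (4911*(1/40668))*(-1/52356) = (1637/13556)*(-1/52356) = -1637/709737936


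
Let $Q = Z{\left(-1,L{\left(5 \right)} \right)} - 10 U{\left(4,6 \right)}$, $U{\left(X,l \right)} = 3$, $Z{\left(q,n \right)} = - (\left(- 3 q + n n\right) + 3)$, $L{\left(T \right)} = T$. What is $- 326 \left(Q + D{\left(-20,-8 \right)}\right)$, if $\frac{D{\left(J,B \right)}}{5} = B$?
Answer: $32926$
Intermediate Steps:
$Z{\left(q,n \right)} = -3 - n^{2} + 3 q$ ($Z{\left(q,n \right)} = - (\left(- 3 q + n^{2}\right) + 3) = - (\left(n^{2} - 3 q\right) + 3) = - (3 + n^{2} - 3 q) = -3 - n^{2} + 3 q$)
$D{\left(J,B \right)} = 5 B$
$Q = -61$ ($Q = \left(-3 - 5^{2} + 3 \left(-1\right)\right) - 30 = \left(-3 - 25 - 3\right) - 30 = -31 - 30 = -61$)
$- 326 \left(Q + D{\left(-20,-8 \right)}\right) = - 326 \left(-61 + 5 \left(-8\right)\right) = - 326 \left(-61 - 40\right) = \left(-326\right) \left(-101\right) = 32926$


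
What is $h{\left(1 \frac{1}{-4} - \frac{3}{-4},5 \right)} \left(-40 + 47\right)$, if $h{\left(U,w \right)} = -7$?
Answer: $-49$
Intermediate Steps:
$h{\left(1 \frac{1}{-4} - \frac{3}{-4},5 \right)} \left(-40 + 47\right) = - 7 \left(-40 + 47\right) = \left(-7\right) 7 = -49$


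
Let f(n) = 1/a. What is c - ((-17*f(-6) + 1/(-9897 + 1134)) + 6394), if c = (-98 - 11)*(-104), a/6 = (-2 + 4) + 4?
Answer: 519730621/105156 ≈ 4942.5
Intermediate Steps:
a = 36 (a = 6*((-2 + 4) + 4) = 6*(2 + 4) = 6*6 = 36)
c = 11336 (c = -109*(-104) = 11336)
f(n) = 1/36
c - ((-17*f(-6) + 1/(-9897 + 1134)) + 6394) = 11336 - ((-17*1/36 + 1/(-9897 + 1134)) + 6394) = 11336 - ((-17/36 + 1/(-8763)) + 6394) = 11336 - ((-17/36 - 1/8763) + 6394) = 11336 - (-49669/105156 + 6394) = 11336 - 1*672317795/105156 = 11336 - 672317795/105156 = 519730621/105156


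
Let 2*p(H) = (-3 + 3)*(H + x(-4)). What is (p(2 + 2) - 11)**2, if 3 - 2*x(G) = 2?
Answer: 121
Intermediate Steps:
x(G) = 1/2 (x(G) = 3/2 - 1/2*2 = 3/2 - 1 = 1/2)
p(H) = 0 (p(H) = ((-3 + 3)*(H + 1/2))/2 = (0*(1/2 + H))/2 = (1/2)*0 = 0)
(p(2 + 2) - 11)**2 = (0 - 11)**2 = (-11)**2 = 121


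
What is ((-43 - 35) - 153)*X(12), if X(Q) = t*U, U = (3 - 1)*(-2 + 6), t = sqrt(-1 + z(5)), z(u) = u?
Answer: -3696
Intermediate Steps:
t = 2 (t = sqrt(-1 + 5) = sqrt(4) = 2)
U = 8 (U = 2*4 = 8)
X(Q) = 16 (X(Q) = 2*8 = 16)
((-43 - 35) - 153)*X(12) = ((-43 - 35) - 153)*16 = (-78 - 153)*16 = -231*16 = -3696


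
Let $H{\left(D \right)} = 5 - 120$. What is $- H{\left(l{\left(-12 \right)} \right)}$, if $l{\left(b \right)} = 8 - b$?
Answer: $115$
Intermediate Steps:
$H{\left(D \right)} = -115$
$- H{\left(l{\left(-12 \right)} \right)} = \left(-1\right) \left(-115\right) = 115$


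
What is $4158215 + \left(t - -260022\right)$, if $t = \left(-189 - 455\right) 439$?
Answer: $4135521$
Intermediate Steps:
$t = -282716$ ($t = \left(-644\right) 439 = -282716$)
$4158215 + \left(t - -260022\right) = 4158215 - 22694 = 4135521$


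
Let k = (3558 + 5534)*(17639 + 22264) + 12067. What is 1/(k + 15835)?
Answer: 1/362825978 ≈ 2.7561e-9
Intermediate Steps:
k = 362810143 (k = 9092*39903 + 12067 = 362798076 + 12067 = 362810143)
1/(k + 15835) = 1/(362810143 + 15835) = 1/362825978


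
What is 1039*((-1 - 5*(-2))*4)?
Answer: 37404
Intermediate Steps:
1039*((-1 - 5*(-2))*4) = 1039*((-1 + 10)*4) = 1039*(9*4) = 1039*36 = 37404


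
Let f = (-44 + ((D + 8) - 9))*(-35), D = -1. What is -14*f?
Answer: -22540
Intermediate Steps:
f = 1610 (f = (-44 + ((-1 + 8) - 9))*(-35) = (-44 + (7 - 9))*(-35) = (-44 - 2)*(-35) = -46*(-35) = 1610)
-14*f = -14*1610 = -22540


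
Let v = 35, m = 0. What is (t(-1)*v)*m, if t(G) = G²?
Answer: 0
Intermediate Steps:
(t(-1)*v)*m = ((-1)²*35)*0 = (1*35)*0 = 35*0 = 0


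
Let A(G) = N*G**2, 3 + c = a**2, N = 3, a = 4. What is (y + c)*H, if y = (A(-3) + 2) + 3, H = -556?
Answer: -25020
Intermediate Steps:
c = 13 (c = -3 + 4**2 = -3 + 16 = 13)
A(G) = 3*G**2
y = 32 (y = (3*(-3)**2 + 2) + 3 = (3*9 + 2) + 3 = (27 + 2) + 3 = 29 + 3 = 32)
(y + c)*H = (32 + 13)*(-556) = 45*(-556) = -25020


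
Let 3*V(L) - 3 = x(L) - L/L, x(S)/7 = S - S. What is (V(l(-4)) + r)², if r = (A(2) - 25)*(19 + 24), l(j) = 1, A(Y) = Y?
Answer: 8791225/9 ≈ 9.7680e+5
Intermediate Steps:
x(S) = 0 (x(S) = 7*(S - S) = 7*0 = 0)
V(L) = ⅔ (V(L) = 1 + (0 - L/L)/3 = 1 + (0 - 1*1)/3 = 1 + (0 - 1)/3 = 1 + (⅓)*(-1) = 1 - ⅓ = ⅔)
r = -989 (r = (2 - 25)*(19 + 24) = -23*43 = -989)
(V(l(-4)) + r)² = (⅔ - 989)² = (-2965/3)² = 8791225/9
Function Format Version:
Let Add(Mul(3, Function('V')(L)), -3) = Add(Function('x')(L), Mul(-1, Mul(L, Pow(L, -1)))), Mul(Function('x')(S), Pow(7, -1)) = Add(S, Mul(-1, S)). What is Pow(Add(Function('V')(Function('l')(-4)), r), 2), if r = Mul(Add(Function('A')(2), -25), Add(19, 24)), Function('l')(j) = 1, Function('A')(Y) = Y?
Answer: Rational(8791225, 9) ≈ 9.7680e+5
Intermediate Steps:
Function('x')(S) = 0 (Function('x')(S) = Mul(7, Add(S, Mul(-1, S))) = Mul(7, 0) = 0)
Function('V')(L) = Rational(2, 3) (Function('V')(L) = Add(1, Mul(Rational(1, 3), Add(0, Mul(-1, Mul(L, Pow(L, -1)))))) = Add(1, Mul(Rational(1, 3), Add(0, Mul(-1, 1)))) = Add(1, Mul(Rational(1, 3), Add(0, -1))) = Add(1, Mul(Rational(1, 3), -1)) = Add(1, Rational(-1, 3)) = Rational(2, 3))
r = -989 (r = Mul(Add(2, -25), Add(19, 24)) = Mul(-23, 43) = -989)
Pow(Add(Function('V')(Function('l')(-4)), r), 2) = Pow(Add(Rational(2, 3), -989), 2) = Pow(Rational(-2965, 3), 2) = Rational(8791225, 9)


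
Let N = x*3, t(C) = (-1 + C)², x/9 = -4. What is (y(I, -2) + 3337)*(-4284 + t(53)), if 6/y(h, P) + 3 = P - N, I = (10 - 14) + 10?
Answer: -543072860/103 ≈ -5.2726e+6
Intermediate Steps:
x = -36 (x = 9*(-4) = -36)
N = -108 (N = -36*3 = -108)
I = 6 (I = -4 + 10 = 6)
y(h, P) = 6/(105 + P) (y(h, P) = 6/(-3 + (P - 1*(-108))) = 6/(-3 + (P + 108)) = 6/(-3 + (108 + P)) = 6/(105 + P))
(y(I, -2) + 3337)*(-4284 + t(53)) = (6/(105 - 2) + 3337)*(-4284 + (-1 + 53)²) = (6/103 + 3337)*(-4284 + 52²) = (6*(1/103) + 3337)*(-4284 + 2704) = (6/103 + 3337)*(-1580) = (343717/103)*(-1580) = -543072860/103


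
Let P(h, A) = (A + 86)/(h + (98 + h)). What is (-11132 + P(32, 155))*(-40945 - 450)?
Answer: 74641104485/162 ≈ 4.6075e+8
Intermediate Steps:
P(h, A) = (86 + A)/(98 + 2*h)
(-11132 + P(32, 155))*(-40945 - 450) = (-11132 + (86 + 155)/(2*(49 + 32)))*(-40945 - 450) = (-11132 + (½)*241/81)*(-41395) = (-11132 + (½)*(1/81)*241)*(-41395) = (-11132 + 241/162)*(-41395) = -1803143/162*(-41395) = 74641104485/162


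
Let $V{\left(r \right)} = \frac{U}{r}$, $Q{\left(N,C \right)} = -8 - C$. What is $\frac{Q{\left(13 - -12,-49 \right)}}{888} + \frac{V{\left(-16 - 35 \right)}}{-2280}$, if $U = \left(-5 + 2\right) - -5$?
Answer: $\frac{198719}{4302360} \approx 0.046188$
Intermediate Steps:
$U = 2$ ($U = -3 + 5 = 2$)
$V{\left(r \right)} = \frac{2}{r}$
$\frac{Q{\left(13 - -12,-49 \right)}}{888} + \frac{V{\left(-16 - 35 \right)}}{-2280} = \frac{-8 - -49}{888} + \frac{2 \frac{1}{-16 - 35}}{-2280} = \left(-8 + 49\right) \frac{1}{888} + \frac{2}{-51} \left(- \frac{1}{2280}\right) = 41 \cdot \frac{1}{888} + 2 \left(- \frac{1}{51}\right) \left(- \frac{1}{2280}\right) = \frac{41}{888} - - \frac{1}{58140} = \frac{41}{888} + \frac{1}{58140} = \frac{198719}{4302360}$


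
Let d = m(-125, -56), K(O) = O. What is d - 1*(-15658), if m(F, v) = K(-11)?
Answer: 15647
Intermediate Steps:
m(F, v) = -11
d = -11
d - 1*(-15658) = -11 - 1*(-15658) = -11 + 15658 = 15647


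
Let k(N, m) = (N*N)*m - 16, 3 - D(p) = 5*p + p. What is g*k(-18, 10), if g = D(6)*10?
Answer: -1063920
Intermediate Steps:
D(p) = 3 - 6*p (D(p) = 3 - (5*p + p) = 3 - 6*p)
k(N, m) = -16 + m*N**2 (k(N, m) = N**2*m - 16 = m*N**2 - 16 = -16 + m*N**2)
g = -330 (g = (3 - 6*6)*10 = (3 - 36)*10 = -33*10 = -330)
g*k(-18, 10) = -330*(-16 + 10*(-18)**2) = -330*(-16 + 10*324) = -330*(-16 + 3240) = -330*3224 = -1063920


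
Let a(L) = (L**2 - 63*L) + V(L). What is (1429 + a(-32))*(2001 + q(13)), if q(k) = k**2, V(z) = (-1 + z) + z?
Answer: 9556680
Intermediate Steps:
V(z) = -1 + 2*z
a(L) = -1 + L**2 - 61*L (a(L) = (L**2 - 63*L) + (-1 + 2*L) = -1 + L**2 - 61*L)
(1429 + a(-32))*(2001 + q(13)) = (1429 + (-1 + (-32)**2 - 61*(-32)))*(2001 + 13**2) = (1429 + (-1 + 1024 + 1952))*(2001 + 169) = (1429 + 2975)*2170 = 4404*2170 = 9556680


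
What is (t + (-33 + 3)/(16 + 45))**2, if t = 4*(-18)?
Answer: 19554084/3721 ≈ 5255.1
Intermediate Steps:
t = -72
(t + (-33 + 3)/(16 + 45))**2 = (-72 + (-33 + 3)/(16 + 45))**2 = (-72 - 30/61)**2 = (-4422/61)**2 = 19554084/3721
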